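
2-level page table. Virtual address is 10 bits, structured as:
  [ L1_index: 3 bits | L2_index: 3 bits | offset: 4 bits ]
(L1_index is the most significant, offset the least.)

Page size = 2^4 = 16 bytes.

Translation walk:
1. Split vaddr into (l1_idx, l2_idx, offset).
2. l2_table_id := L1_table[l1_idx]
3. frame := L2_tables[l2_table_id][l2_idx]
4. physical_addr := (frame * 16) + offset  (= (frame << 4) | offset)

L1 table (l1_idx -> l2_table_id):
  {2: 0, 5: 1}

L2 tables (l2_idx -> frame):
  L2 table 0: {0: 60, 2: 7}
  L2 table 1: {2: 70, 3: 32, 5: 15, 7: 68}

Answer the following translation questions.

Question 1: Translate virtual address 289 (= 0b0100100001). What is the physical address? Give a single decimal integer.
vaddr = 289 = 0b0100100001
Split: l1_idx=2, l2_idx=2, offset=1
L1[2] = 0
L2[0][2] = 7
paddr = 7 * 16 + 1 = 113

Answer: 113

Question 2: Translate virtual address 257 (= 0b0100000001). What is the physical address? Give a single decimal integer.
vaddr = 257 = 0b0100000001
Split: l1_idx=2, l2_idx=0, offset=1
L1[2] = 0
L2[0][0] = 60
paddr = 60 * 16 + 1 = 961

Answer: 961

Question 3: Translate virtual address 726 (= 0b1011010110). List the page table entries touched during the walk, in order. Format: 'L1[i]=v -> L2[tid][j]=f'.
vaddr = 726 = 0b1011010110
Split: l1_idx=5, l2_idx=5, offset=6

Answer: L1[5]=1 -> L2[1][5]=15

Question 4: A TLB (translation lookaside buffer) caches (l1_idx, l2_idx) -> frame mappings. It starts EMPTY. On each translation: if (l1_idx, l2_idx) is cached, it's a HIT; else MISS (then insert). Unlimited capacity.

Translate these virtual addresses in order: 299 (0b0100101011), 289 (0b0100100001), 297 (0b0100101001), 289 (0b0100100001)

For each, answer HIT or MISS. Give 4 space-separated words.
Answer: MISS HIT HIT HIT

Derivation:
vaddr=299: (2,2) not in TLB -> MISS, insert
vaddr=289: (2,2) in TLB -> HIT
vaddr=297: (2,2) in TLB -> HIT
vaddr=289: (2,2) in TLB -> HIT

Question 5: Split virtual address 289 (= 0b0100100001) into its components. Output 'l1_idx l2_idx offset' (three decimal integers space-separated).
Answer: 2 2 1

Derivation:
vaddr = 289 = 0b0100100001
  top 3 bits -> l1_idx = 2
  next 3 bits -> l2_idx = 2
  bottom 4 bits -> offset = 1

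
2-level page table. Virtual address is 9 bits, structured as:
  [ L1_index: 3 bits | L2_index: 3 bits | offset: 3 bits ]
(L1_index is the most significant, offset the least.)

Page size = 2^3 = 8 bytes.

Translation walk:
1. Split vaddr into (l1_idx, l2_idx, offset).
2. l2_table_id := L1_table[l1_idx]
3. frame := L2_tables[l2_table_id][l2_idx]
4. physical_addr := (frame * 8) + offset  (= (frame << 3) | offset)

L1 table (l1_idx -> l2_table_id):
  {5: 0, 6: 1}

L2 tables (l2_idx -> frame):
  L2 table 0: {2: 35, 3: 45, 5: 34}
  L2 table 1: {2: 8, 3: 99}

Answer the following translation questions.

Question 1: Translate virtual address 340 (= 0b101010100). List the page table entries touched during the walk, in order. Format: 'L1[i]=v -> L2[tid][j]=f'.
vaddr = 340 = 0b101010100
Split: l1_idx=5, l2_idx=2, offset=4

Answer: L1[5]=0 -> L2[0][2]=35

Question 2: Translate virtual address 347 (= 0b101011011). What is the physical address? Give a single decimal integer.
vaddr = 347 = 0b101011011
Split: l1_idx=5, l2_idx=3, offset=3
L1[5] = 0
L2[0][3] = 45
paddr = 45 * 8 + 3 = 363

Answer: 363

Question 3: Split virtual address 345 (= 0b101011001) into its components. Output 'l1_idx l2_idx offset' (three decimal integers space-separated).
Answer: 5 3 1

Derivation:
vaddr = 345 = 0b101011001
  top 3 bits -> l1_idx = 5
  next 3 bits -> l2_idx = 3
  bottom 3 bits -> offset = 1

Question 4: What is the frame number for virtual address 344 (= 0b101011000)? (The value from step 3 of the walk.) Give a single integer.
vaddr = 344: l1_idx=5, l2_idx=3
L1[5] = 0; L2[0][3] = 45

Answer: 45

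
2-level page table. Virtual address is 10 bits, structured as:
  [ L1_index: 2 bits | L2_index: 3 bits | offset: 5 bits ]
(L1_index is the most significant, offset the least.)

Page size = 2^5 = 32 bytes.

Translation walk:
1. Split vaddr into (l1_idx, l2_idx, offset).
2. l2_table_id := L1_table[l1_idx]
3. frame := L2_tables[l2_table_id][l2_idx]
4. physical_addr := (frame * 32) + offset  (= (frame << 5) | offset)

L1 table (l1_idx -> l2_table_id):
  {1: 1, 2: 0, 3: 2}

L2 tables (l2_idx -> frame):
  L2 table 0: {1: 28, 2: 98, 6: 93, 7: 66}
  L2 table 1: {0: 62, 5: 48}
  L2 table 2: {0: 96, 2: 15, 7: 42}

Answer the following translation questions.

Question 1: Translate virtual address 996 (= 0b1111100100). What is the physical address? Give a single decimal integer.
vaddr = 996 = 0b1111100100
Split: l1_idx=3, l2_idx=7, offset=4
L1[3] = 2
L2[2][7] = 42
paddr = 42 * 32 + 4 = 1348

Answer: 1348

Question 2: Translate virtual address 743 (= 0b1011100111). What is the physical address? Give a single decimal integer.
vaddr = 743 = 0b1011100111
Split: l1_idx=2, l2_idx=7, offset=7
L1[2] = 0
L2[0][7] = 66
paddr = 66 * 32 + 7 = 2119

Answer: 2119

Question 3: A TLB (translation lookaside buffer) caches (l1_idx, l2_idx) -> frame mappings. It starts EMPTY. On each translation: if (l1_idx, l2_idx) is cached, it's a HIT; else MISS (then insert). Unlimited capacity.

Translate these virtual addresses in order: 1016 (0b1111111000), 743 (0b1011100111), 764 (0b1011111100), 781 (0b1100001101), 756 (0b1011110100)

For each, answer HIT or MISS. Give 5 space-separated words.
vaddr=1016: (3,7) not in TLB -> MISS, insert
vaddr=743: (2,7) not in TLB -> MISS, insert
vaddr=764: (2,7) in TLB -> HIT
vaddr=781: (3,0) not in TLB -> MISS, insert
vaddr=756: (2,7) in TLB -> HIT

Answer: MISS MISS HIT MISS HIT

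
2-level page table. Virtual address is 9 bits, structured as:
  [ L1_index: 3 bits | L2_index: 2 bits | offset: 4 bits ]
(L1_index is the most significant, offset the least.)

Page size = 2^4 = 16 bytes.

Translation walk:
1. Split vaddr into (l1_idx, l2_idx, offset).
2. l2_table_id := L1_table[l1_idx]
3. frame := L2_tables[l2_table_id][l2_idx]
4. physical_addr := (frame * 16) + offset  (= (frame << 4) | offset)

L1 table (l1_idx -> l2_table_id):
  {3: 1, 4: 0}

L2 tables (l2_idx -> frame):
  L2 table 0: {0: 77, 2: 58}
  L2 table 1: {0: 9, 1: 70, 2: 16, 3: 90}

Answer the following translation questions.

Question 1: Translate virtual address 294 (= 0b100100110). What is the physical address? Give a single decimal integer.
Answer: 934

Derivation:
vaddr = 294 = 0b100100110
Split: l1_idx=4, l2_idx=2, offset=6
L1[4] = 0
L2[0][2] = 58
paddr = 58 * 16 + 6 = 934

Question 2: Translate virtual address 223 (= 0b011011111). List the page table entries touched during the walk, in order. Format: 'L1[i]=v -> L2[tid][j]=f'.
Answer: L1[3]=1 -> L2[1][1]=70

Derivation:
vaddr = 223 = 0b011011111
Split: l1_idx=3, l2_idx=1, offset=15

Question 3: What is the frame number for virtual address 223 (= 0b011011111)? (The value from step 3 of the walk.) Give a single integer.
vaddr = 223: l1_idx=3, l2_idx=1
L1[3] = 1; L2[1][1] = 70

Answer: 70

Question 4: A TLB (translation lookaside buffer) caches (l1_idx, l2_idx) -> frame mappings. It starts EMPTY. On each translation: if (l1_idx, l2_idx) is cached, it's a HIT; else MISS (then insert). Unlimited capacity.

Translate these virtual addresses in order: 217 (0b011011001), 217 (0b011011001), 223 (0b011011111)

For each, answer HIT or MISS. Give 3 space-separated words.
vaddr=217: (3,1) not in TLB -> MISS, insert
vaddr=217: (3,1) in TLB -> HIT
vaddr=223: (3,1) in TLB -> HIT

Answer: MISS HIT HIT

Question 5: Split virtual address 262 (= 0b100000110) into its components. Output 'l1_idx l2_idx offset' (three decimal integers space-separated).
Answer: 4 0 6

Derivation:
vaddr = 262 = 0b100000110
  top 3 bits -> l1_idx = 4
  next 2 bits -> l2_idx = 0
  bottom 4 bits -> offset = 6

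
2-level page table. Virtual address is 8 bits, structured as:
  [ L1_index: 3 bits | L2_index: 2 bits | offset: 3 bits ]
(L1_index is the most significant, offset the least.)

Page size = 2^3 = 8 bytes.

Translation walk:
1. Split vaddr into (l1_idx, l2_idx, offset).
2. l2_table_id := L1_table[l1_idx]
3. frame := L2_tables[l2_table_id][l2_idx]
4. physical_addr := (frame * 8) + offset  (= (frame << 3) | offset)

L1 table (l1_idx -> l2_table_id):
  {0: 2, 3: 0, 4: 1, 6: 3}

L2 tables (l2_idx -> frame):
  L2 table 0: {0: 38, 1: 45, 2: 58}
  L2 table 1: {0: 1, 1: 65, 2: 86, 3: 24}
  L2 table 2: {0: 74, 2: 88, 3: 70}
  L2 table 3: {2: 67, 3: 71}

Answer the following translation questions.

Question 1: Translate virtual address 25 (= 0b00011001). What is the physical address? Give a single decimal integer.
vaddr = 25 = 0b00011001
Split: l1_idx=0, l2_idx=3, offset=1
L1[0] = 2
L2[2][3] = 70
paddr = 70 * 8 + 1 = 561

Answer: 561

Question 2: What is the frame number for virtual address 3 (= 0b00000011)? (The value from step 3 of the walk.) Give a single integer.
Answer: 74

Derivation:
vaddr = 3: l1_idx=0, l2_idx=0
L1[0] = 2; L2[2][0] = 74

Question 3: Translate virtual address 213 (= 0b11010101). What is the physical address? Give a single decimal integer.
vaddr = 213 = 0b11010101
Split: l1_idx=6, l2_idx=2, offset=5
L1[6] = 3
L2[3][2] = 67
paddr = 67 * 8 + 5 = 541

Answer: 541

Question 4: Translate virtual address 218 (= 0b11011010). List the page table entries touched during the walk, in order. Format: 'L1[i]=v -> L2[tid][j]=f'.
Answer: L1[6]=3 -> L2[3][3]=71

Derivation:
vaddr = 218 = 0b11011010
Split: l1_idx=6, l2_idx=3, offset=2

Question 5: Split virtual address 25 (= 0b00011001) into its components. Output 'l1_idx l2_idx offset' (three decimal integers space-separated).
vaddr = 25 = 0b00011001
  top 3 bits -> l1_idx = 0
  next 2 bits -> l2_idx = 3
  bottom 3 bits -> offset = 1

Answer: 0 3 1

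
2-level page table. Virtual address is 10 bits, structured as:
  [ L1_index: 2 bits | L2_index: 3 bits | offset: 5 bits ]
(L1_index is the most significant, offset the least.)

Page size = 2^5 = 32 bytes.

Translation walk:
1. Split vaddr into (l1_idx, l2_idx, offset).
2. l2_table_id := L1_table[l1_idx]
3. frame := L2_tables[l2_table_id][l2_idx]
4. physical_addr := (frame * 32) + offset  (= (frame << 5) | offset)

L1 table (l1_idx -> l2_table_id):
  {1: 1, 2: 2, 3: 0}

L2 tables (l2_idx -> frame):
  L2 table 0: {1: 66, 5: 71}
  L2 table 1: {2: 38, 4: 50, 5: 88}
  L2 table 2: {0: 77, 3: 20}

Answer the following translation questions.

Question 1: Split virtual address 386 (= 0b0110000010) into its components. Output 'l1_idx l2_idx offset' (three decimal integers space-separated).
vaddr = 386 = 0b0110000010
  top 2 bits -> l1_idx = 1
  next 3 bits -> l2_idx = 4
  bottom 5 bits -> offset = 2

Answer: 1 4 2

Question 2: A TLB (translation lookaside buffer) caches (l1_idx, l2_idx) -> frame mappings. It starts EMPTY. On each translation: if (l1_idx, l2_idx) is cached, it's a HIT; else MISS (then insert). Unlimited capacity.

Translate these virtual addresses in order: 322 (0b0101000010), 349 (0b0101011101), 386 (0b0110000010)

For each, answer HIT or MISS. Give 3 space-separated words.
Answer: MISS HIT MISS

Derivation:
vaddr=322: (1,2) not in TLB -> MISS, insert
vaddr=349: (1,2) in TLB -> HIT
vaddr=386: (1,4) not in TLB -> MISS, insert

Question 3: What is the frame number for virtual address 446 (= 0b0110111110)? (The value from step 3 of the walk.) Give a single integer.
vaddr = 446: l1_idx=1, l2_idx=5
L1[1] = 1; L2[1][5] = 88

Answer: 88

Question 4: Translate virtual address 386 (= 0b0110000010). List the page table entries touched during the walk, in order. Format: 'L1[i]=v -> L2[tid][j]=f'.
Answer: L1[1]=1 -> L2[1][4]=50

Derivation:
vaddr = 386 = 0b0110000010
Split: l1_idx=1, l2_idx=4, offset=2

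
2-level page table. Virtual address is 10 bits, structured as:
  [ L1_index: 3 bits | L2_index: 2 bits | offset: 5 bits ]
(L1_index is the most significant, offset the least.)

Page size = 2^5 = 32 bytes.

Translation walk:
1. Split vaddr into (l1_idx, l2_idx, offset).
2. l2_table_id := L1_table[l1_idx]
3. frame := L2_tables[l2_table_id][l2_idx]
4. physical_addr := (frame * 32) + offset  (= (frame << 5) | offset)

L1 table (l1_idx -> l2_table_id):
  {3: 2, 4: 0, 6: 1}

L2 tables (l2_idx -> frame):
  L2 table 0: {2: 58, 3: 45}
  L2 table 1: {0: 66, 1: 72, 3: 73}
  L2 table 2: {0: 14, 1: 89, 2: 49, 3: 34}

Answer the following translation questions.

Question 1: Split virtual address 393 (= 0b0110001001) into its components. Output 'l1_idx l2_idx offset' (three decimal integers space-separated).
vaddr = 393 = 0b0110001001
  top 3 bits -> l1_idx = 3
  next 2 bits -> l2_idx = 0
  bottom 5 bits -> offset = 9

Answer: 3 0 9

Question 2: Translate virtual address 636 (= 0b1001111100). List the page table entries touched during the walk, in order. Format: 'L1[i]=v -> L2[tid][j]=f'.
vaddr = 636 = 0b1001111100
Split: l1_idx=4, l2_idx=3, offset=28

Answer: L1[4]=0 -> L2[0][3]=45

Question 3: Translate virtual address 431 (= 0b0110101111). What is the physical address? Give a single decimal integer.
Answer: 2863

Derivation:
vaddr = 431 = 0b0110101111
Split: l1_idx=3, l2_idx=1, offset=15
L1[3] = 2
L2[2][1] = 89
paddr = 89 * 32 + 15 = 2863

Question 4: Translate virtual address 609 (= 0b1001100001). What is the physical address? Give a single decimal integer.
vaddr = 609 = 0b1001100001
Split: l1_idx=4, l2_idx=3, offset=1
L1[4] = 0
L2[0][3] = 45
paddr = 45 * 32 + 1 = 1441

Answer: 1441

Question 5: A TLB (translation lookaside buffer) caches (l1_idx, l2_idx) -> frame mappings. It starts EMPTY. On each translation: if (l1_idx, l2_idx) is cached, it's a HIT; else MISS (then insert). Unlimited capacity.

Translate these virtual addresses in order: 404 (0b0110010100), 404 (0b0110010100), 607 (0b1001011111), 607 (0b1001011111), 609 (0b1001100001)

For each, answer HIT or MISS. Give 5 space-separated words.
vaddr=404: (3,0) not in TLB -> MISS, insert
vaddr=404: (3,0) in TLB -> HIT
vaddr=607: (4,2) not in TLB -> MISS, insert
vaddr=607: (4,2) in TLB -> HIT
vaddr=609: (4,3) not in TLB -> MISS, insert

Answer: MISS HIT MISS HIT MISS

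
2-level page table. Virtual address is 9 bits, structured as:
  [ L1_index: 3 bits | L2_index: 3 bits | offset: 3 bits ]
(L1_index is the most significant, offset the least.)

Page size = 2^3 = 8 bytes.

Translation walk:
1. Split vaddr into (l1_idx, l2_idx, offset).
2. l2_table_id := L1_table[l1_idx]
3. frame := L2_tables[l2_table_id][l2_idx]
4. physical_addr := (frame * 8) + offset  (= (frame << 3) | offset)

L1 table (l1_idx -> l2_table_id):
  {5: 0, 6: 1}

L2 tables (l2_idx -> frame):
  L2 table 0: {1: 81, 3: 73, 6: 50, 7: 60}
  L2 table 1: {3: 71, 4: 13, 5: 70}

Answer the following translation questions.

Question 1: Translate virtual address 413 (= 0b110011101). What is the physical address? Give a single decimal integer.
vaddr = 413 = 0b110011101
Split: l1_idx=6, l2_idx=3, offset=5
L1[6] = 1
L2[1][3] = 71
paddr = 71 * 8 + 5 = 573

Answer: 573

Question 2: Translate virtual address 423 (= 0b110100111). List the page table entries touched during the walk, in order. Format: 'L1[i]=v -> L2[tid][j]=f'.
vaddr = 423 = 0b110100111
Split: l1_idx=6, l2_idx=4, offset=7

Answer: L1[6]=1 -> L2[1][4]=13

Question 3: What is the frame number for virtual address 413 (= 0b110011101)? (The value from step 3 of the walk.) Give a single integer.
vaddr = 413: l1_idx=6, l2_idx=3
L1[6] = 1; L2[1][3] = 71

Answer: 71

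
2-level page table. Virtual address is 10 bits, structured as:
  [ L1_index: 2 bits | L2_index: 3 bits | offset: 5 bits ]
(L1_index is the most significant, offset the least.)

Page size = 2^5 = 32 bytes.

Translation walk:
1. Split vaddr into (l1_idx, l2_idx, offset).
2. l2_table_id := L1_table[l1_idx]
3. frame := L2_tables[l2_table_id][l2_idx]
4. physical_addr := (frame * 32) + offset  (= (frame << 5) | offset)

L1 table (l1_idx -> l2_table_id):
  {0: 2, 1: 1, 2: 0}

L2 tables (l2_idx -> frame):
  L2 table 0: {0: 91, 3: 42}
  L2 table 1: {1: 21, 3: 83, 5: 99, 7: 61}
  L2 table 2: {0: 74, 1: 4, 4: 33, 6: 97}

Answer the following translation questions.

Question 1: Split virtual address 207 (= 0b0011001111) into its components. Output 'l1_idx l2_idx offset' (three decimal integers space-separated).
vaddr = 207 = 0b0011001111
  top 2 bits -> l1_idx = 0
  next 3 bits -> l2_idx = 6
  bottom 5 bits -> offset = 15

Answer: 0 6 15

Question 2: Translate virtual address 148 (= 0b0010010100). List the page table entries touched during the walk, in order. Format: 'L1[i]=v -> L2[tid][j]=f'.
vaddr = 148 = 0b0010010100
Split: l1_idx=0, l2_idx=4, offset=20

Answer: L1[0]=2 -> L2[2][4]=33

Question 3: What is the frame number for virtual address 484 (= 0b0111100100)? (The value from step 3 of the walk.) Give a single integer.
vaddr = 484: l1_idx=1, l2_idx=7
L1[1] = 1; L2[1][7] = 61

Answer: 61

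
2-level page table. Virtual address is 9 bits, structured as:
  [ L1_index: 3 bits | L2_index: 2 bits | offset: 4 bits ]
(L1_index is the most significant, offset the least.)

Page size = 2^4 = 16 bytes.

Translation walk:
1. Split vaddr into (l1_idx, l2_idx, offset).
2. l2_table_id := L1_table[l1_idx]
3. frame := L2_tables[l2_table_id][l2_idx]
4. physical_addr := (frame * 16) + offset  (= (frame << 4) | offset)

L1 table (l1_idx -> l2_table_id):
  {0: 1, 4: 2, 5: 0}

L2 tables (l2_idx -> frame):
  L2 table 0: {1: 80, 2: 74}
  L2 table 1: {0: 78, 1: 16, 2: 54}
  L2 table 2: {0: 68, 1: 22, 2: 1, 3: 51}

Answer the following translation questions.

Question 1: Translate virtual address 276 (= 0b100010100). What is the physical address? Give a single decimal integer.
Answer: 356

Derivation:
vaddr = 276 = 0b100010100
Split: l1_idx=4, l2_idx=1, offset=4
L1[4] = 2
L2[2][1] = 22
paddr = 22 * 16 + 4 = 356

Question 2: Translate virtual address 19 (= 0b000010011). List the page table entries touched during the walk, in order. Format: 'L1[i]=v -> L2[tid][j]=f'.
Answer: L1[0]=1 -> L2[1][1]=16

Derivation:
vaddr = 19 = 0b000010011
Split: l1_idx=0, l2_idx=1, offset=3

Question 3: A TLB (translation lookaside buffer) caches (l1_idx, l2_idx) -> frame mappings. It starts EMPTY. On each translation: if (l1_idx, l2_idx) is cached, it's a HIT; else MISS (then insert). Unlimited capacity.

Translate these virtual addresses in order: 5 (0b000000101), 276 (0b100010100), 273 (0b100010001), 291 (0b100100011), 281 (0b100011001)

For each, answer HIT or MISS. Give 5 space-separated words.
Answer: MISS MISS HIT MISS HIT

Derivation:
vaddr=5: (0,0) not in TLB -> MISS, insert
vaddr=276: (4,1) not in TLB -> MISS, insert
vaddr=273: (4,1) in TLB -> HIT
vaddr=291: (4,2) not in TLB -> MISS, insert
vaddr=281: (4,1) in TLB -> HIT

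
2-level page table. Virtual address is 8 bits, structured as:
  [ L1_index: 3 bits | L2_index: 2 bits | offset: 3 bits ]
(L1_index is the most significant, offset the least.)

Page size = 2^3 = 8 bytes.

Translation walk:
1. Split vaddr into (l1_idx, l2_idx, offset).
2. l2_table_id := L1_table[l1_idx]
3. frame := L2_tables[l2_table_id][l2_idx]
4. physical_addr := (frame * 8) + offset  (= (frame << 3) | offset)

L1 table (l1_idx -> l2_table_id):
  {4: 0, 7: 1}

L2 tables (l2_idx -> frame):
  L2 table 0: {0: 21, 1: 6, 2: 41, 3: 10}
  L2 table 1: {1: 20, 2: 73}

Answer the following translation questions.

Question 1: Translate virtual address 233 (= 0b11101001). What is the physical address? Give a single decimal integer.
vaddr = 233 = 0b11101001
Split: l1_idx=7, l2_idx=1, offset=1
L1[7] = 1
L2[1][1] = 20
paddr = 20 * 8 + 1 = 161

Answer: 161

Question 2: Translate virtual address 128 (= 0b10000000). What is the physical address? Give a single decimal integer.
vaddr = 128 = 0b10000000
Split: l1_idx=4, l2_idx=0, offset=0
L1[4] = 0
L2[0][0] = 21
paddr = 21 * 8 + 0 = 168

Answer: 168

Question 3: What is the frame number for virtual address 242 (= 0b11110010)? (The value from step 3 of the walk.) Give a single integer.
Answer: 73

Derivation:
vaddr = 242: l1_idx=7, l2_idx=2
L1[7] = 1; L2[1][2] = 73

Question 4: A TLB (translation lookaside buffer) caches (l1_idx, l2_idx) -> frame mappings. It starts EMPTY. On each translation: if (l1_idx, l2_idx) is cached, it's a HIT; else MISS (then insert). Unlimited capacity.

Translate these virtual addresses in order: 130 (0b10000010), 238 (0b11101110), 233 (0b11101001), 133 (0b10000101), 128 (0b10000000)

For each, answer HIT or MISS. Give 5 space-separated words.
Answer: MISS MISS HIT HIT HIT

Derivation:
vaddr=130: (4,0) not in TLB -> MISS, insert
vaddr=238: (7,1) not in TLB -> MISS, insert
vaddr=233: (7,1) in TLB -> HIT
vaddr=133: (4,0) in TLB -> HIT
vaddr=128: (4,0) in TLB -> HIT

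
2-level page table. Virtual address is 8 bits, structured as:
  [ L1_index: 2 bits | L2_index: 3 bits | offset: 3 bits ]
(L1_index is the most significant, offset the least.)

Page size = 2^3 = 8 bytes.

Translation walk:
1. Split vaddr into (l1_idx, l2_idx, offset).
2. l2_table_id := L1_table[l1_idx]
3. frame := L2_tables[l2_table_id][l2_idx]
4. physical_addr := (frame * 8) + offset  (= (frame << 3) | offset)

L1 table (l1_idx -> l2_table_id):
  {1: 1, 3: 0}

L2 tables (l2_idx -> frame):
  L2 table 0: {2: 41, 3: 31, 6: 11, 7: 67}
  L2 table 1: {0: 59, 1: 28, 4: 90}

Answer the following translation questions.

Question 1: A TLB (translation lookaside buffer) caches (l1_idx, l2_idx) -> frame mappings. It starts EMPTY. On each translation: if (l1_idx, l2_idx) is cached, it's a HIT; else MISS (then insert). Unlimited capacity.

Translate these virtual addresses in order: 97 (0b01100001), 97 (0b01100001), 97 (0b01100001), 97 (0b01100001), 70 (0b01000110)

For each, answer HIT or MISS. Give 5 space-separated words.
Answer: MISS HIT HIT HIT MISS

Derivation:
vaddr=97: (1,4) not in TLB -> MISS, insert
vaddr=97: (1,4) in TLB -> HIT
vaddr=97: (1,4) in TLB -> HIT
vaddr=97: (1,4) in TLB -> HIT
vaddr=70: (1,0) not in TLB -> MISS, insert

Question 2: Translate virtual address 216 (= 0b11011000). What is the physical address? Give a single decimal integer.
Answer: 248

Derivation:
vaddr = 216 = 0b11011000
Split: l1_idx=3, l2_idx=3, offset=0
L1[3] = 0
L2[0][3] = 31
paddr = 31 * 8 + 0 = 248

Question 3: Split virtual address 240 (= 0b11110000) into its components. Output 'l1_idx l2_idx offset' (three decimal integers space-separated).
Answer: 3 6 0

Derivation:
vaddr = 240 = 0b11110000
  top 2 bits -> l1_idx = 3
  next 3 bits -> l2_idx = 6
  bottom 3 bits -> offset = 0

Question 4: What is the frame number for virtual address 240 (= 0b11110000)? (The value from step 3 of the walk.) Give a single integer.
vaddr = 240: l1_idx=3, l2_idx=6
L1[3] = 0; L2[0][6] = 11

Answer: 11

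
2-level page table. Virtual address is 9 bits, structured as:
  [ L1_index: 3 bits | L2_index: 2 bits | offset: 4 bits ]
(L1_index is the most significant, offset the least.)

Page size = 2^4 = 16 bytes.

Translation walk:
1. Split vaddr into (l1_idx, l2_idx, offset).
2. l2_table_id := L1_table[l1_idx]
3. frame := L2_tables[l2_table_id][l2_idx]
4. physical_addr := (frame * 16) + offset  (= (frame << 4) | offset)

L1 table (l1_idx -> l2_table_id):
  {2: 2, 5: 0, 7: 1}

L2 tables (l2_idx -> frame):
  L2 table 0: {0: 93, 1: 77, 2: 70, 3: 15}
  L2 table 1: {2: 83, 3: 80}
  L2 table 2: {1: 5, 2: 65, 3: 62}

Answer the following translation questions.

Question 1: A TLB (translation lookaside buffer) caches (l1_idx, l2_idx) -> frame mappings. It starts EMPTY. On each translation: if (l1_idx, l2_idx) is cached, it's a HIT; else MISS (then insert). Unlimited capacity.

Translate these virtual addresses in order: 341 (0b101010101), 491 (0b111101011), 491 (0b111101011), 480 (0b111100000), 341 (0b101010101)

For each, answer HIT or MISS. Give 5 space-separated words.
vaddr=341: (5,1) not in TLB -> MISS, insert
vaddr=491: (7,2) not in TLB -> MISS, insert
vaddr=491: (7,2) in TLB -> HIT
vaddr=480: (7,2) in TLB -> HIT
vaddr=341: (5,1) in TLB -> HIT

Answer: MISS MISS HIT HIT HIT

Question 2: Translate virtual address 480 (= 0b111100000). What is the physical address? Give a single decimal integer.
vaddr = 480 = 0b111100000
Split: l1_idx=7, l2_idx=2, offset=0
L1[7] = 1
L2[1][2] = 83
paddr = 83 * 16 + 0 = 1328

Answer: 1328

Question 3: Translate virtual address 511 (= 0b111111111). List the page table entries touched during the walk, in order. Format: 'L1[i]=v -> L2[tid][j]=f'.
vaddr = 511 = 0b111111111
Split: l1_idx=7, l2_idx=3, offset=15

Answer: L1[7]=1 -> L2[1][3]=80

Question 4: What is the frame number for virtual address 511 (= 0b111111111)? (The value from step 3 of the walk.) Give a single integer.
Answer: 80

Derivation:
vaddr = 511: l1_idx=7, l2_idx=3
L1[7] = 1; L2[1][3] = 80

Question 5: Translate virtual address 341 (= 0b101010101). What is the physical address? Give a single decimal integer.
vaddr = 341 = 0b101010101
Split: l1_idx=5, l2_idx=1, offset=5
L1[5] = 0
L2[0][1] = 77
paddr = 77 * 16 + 5 = 1237

Answer: 1237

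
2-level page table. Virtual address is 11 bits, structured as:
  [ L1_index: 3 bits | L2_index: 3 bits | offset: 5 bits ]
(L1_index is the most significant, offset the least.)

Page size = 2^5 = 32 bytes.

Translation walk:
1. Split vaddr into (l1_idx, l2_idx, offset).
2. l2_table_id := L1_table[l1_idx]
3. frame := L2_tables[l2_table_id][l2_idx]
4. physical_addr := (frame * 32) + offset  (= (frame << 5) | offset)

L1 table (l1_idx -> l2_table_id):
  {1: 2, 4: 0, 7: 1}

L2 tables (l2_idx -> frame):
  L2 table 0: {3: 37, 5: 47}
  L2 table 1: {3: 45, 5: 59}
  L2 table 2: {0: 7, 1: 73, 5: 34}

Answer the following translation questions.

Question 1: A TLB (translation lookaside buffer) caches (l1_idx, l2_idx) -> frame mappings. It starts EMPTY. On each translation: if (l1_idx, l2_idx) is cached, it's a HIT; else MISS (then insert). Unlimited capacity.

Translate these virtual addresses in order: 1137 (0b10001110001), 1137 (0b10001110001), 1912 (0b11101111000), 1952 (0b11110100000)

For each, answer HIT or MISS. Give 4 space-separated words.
Answer: MISS HIT MISS MISS

Derivation:
vaddr=1137: (4,3) not in TLB -> MISS, insert
vaddr=1137: (4,3) in TLB -> HIT
vaddr=1912: (7,3) not in TLB -> MISS, insert
vaddr=1952: (7,5) not in TLB -> MISS, insert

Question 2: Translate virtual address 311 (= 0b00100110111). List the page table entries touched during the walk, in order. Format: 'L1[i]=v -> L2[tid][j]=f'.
vaddr = 311 = 0b00100110111
Split: l1_idx=1, l2_idx=1, offset=23

Answer: L1[1]=2 -> L2[2][1]=73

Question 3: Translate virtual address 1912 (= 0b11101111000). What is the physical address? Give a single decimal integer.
vaddr = 1912 = 0b11101111000
Split: l1_idx=7, l2_idx=3, offset=24
L1[7] = 1
L2[1][3] = 45
paddr = 45 * 32 + 24 = 1464

Answer: 1464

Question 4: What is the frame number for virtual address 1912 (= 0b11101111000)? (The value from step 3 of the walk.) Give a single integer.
vaddr = 1912: l1_idx=7, l2_idx=3
L1[7] = 1; L2[1][3] = 45

Answer: 45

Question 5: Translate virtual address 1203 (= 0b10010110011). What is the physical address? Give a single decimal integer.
vaddr = 1203 = 0b10010110011
Split: l1_idx=4, l2_idx=5, offset=19
L1[4] = 0
L2[0][5] = 47
paddr = 47 * 32 + 19 = 1523

Answer: 1523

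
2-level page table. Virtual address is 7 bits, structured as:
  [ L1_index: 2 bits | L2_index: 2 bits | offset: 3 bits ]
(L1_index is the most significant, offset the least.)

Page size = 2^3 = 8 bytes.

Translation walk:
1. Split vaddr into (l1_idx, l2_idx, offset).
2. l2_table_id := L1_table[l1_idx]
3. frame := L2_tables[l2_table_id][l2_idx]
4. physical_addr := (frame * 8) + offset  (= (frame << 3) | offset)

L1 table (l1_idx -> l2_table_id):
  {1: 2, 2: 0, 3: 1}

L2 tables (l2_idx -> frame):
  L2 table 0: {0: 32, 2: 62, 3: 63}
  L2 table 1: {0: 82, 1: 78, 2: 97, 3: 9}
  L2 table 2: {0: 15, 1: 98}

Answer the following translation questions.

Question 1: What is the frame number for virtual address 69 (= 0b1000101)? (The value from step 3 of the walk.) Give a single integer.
Answer: 32

Derivation:
vaddr = 69: l1_idx=2, l2_idx=0
L1[2] = 0; L2[0][0] = 32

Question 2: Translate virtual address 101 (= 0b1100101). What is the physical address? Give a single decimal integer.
vaddr = 101 = 0b1100101
Split: l1_idx=3, l2_idx=0, offset=5
L1[3] = 1
L2[1][0] = 82
paddr = 82 * 8 + 5 = 661

Answer: 661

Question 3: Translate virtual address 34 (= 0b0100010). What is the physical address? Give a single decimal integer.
Answer: 122

Derivation:
vaddr = 34 = 0b0100010
Split: l1_idx=1, l2_idx=0, offset=2
L1[1] = 2
L2[2][0] = 15
paddr = 15 * 8 + 2 = 122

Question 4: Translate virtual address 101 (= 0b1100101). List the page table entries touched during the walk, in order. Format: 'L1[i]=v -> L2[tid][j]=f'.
vaddr = 101 = 0b1100101
Split: l1_idx=3, l2_idx=0, offset=5

Answer: L1[3]=1 -> L2[1][0]=82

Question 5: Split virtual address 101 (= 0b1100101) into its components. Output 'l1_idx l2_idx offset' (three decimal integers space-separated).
Answer: 3 0 5

Derivation:
vaddr = 101 = 0b1100101
  top 2 bits -> l1_idx = 3
  next 2 bits -> l2_idx = 0
  bottom 3 bits -> offset = 5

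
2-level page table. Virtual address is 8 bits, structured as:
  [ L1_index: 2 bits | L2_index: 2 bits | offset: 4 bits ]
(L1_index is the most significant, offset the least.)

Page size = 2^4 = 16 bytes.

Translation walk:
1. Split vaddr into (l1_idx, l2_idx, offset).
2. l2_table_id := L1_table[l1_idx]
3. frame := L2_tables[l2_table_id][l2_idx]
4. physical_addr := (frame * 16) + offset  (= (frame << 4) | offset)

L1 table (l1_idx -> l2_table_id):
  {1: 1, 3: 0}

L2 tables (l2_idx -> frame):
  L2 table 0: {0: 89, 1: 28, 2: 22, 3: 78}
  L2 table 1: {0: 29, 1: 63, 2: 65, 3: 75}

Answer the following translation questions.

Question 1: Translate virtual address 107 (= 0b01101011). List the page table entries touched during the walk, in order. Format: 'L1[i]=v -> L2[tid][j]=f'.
Answer: L1[1]=1 -> L2[1][2]=65

Derivation:
vaddr = 107 = 0b01101011
Split: l1_idx=1, l2_idx=2, offset=11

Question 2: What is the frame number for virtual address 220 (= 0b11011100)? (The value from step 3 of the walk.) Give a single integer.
Answer: 28

Derivation:
vaddr = 220: l1_idx=3, l2_idx=1
L1[3] = 0; L2[0][1] = 28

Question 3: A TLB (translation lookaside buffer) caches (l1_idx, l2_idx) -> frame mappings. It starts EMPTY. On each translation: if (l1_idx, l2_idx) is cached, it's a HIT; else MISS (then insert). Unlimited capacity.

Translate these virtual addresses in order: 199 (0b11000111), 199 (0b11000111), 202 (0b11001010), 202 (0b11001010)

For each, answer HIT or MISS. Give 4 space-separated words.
vaddr=199: (3,0) not in TLB -> MISS, insert
vaddr=199: (3,0) in TLB -> HIT
vaddr=202: (3,0) in TLB -> HIT
vaddr=202: (3,0) in TLB -> HIT

Answer: MISS HIT HIT HIT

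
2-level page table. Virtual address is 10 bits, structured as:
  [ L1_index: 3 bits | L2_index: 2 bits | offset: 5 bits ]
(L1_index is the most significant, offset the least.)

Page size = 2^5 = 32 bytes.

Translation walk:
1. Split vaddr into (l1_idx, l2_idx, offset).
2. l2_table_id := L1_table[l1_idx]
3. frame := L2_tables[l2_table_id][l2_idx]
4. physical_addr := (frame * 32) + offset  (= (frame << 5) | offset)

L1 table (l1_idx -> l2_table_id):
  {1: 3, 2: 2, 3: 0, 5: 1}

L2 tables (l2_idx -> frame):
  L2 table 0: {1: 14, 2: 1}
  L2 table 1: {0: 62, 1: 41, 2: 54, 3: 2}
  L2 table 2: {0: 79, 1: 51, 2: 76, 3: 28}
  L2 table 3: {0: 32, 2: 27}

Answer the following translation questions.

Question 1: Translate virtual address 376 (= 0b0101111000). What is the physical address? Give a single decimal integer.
vaddr = 376 = 0b0101111000
Split: l1_idx=2, l2_idx=3, offset=24
L1[2] = 2
L2[2][3] = 28
paddr = 28 * 32 + 24 = 920

Answer: 920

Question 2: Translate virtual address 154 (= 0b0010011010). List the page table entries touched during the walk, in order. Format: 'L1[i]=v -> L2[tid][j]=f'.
vaddr = 154 = 0b0010011010
Split: l1_idx=1, l2_idx=0, offset=26

Answer: L1[1]=3 -> L2[3][0]=32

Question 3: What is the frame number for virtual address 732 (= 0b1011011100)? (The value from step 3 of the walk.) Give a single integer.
vaddr = 732: l1_idx=5, l2_idx=2
L1[5] = 1; L2[1][2] = 54

Answer: 54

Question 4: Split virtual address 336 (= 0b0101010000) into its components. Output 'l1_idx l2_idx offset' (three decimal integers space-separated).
vaddr = 336 = 0b0101010000
  top 3 bits -> l1_idx = 2
  next 2 bits -> l2_idx = 2
  bottom 5 bits -> offset = 16

Answer: 2 2 16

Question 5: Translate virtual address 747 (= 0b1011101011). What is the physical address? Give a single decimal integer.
Answer: 75

Derivation:
vaddr = 747 = 0b1011101011
Split: l1_idx=5, l2_idx=3, offset=11
L1[5] = 1
L2[1][3] = 2
paddr = 2 * 32 + 11 = 75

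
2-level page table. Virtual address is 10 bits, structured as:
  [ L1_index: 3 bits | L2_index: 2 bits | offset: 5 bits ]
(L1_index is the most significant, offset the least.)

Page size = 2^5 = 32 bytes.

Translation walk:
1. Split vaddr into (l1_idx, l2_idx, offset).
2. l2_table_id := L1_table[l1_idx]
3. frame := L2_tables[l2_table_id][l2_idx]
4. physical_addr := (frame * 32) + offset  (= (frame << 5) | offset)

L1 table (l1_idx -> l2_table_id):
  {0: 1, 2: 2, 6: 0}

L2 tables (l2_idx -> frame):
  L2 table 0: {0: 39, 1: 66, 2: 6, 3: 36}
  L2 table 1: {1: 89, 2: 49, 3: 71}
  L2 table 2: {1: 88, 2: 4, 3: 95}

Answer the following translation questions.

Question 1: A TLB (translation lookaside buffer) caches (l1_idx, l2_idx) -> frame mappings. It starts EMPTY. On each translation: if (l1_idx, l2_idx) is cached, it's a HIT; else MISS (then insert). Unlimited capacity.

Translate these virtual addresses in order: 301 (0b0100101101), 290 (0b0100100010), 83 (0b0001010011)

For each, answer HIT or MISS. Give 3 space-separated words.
vaddr=301: (2,1) not in TLB -> MISS, insert
vaddr=290: (2,1) in TLB -> HIT
vaddr=83: (0,2) not in TLB -> MISS, insert

Answer: MISS HIT MISS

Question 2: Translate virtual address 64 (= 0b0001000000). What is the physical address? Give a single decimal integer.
vaddr = 64 = 0b0001000000
Split: l1_idx=0, l2_idx=2, offset=0
L1[0] = 1
L2[1][2] = 49
paddr = 49 * 32 + 0 = 1568

Answer: 1568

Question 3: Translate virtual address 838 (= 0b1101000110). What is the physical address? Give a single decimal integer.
Answer: 198

Derivation:
vaddr = 838 = 0b1101000110
Split: l1_idx=6, l2_idx=2, offset=6
L1[6] = 0
L2[0][2] = 6
paddr = 6 * 32 + 6 = 198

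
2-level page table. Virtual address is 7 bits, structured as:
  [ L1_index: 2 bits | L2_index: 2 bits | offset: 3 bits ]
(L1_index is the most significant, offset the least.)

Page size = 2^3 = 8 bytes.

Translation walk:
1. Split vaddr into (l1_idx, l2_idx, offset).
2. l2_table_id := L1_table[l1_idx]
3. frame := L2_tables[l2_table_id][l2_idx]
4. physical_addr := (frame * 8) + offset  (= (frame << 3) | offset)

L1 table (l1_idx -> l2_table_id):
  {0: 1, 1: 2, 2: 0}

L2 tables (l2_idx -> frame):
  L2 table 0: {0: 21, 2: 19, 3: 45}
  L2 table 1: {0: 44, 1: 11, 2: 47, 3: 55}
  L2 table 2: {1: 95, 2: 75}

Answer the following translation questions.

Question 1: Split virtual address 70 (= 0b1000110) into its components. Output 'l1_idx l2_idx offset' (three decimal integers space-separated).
Answer: 2 0 6

Derivation:
vaddr = 70 = 0b1000110
  top 2 bits -> l1_idx = 2
  next 2 bits -> l2_idx = 0
  bottom 3 bits -> offset = 6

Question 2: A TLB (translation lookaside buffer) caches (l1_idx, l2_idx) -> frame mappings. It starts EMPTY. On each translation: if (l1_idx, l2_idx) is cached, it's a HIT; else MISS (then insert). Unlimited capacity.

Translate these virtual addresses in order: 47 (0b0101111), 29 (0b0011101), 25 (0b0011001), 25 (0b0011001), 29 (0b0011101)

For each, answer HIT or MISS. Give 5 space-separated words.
Answer: MISS MISS HIT HIT HIT

Derivation:
vaddr=47: (1,1) not in TLB -> MISS, insert
vaddr=29: (0,3) not in TLB -> MISS, insert
vaddr=25: (0,3) in TLB -> HIT
vaddr=25: (0,3) in TLB -> HIT
vaddr=29: (0,3) in TLB -> HIT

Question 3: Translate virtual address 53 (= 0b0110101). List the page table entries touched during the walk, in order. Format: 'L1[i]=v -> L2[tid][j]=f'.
Answer: L1[1]=2 -> L2[2][2]=75

Derivation:
vaddr = 53 = 0b0110101
Split: l1_idx=1, l2_idx=2, offset=5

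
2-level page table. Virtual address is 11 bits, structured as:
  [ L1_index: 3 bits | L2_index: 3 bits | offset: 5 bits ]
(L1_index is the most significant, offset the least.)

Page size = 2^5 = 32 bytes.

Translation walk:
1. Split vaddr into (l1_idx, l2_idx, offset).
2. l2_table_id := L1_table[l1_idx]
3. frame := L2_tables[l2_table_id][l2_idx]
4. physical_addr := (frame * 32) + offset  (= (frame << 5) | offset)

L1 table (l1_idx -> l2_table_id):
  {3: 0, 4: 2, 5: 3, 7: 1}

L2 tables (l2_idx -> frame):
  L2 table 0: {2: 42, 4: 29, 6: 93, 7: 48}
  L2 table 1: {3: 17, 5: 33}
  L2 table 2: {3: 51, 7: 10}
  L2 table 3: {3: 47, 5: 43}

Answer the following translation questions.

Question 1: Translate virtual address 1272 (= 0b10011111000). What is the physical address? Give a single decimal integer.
Answer: 344

Derivation:
vaddr = 1272 = 0b10011111000
Split: l1_idx=4, l2_idx=7, offset=24
L1[4] = 2
L2[2][7] = 10
paddr = 10 * 32 + 24 = 344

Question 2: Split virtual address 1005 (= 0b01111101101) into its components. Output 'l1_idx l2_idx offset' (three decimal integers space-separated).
vaddr = 1005 = 0b01111101101
  top 3 bits -> l1_idx = 3
  next 3 bits -> l2_idx = 7
  bottom 5 bits -> offset = 13

Answer: 3 7 13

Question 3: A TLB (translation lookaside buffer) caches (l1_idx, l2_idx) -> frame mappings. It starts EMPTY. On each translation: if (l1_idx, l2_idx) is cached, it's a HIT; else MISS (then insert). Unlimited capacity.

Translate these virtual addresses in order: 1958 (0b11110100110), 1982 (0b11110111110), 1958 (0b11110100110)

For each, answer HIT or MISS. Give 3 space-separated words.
Answer: MISS HIT HIT

Derivation:
vaddr=1958: (7,5) not in TLB -> MISS, insert
vaddr=1982: (7,5) in TLB -> HIT
vaddr=1958: (7,5) in TLB -> HIT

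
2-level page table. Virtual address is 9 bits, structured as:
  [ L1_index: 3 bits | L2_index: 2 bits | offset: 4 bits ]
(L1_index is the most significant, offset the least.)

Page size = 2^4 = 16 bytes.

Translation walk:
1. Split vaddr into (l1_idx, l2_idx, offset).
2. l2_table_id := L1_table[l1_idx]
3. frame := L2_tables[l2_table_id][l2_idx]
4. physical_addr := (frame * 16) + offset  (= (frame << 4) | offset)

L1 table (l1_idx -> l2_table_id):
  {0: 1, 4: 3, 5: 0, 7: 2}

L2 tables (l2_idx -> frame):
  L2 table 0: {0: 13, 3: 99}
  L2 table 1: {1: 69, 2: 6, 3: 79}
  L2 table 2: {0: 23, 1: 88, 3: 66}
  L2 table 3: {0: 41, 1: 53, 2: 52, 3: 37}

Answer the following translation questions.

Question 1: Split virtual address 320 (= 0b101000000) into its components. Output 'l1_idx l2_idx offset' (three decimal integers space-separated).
Answer: 5 0 0

Derivation:
vaddr = 320 = 0b101000000
  top 3 bits -> l1_idx = 5
  next 2 bits -> l2_idx = 0
  bottom 4 bits -> offset = 0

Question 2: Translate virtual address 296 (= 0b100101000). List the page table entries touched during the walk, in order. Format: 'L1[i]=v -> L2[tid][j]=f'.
Answer: L1[4]=3 -> L2[3][2]=52

Derivation:
vaddr = 296 = 0b100101000
Split: l1_idx=4, l2_idx=2, offset=8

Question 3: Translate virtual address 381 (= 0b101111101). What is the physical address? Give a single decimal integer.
Answer: 1597

Derivation:
vaddr = 381 = 0b101111101
Split: l1_idx=5, l2_idx=3, offset=13
L1[5] = 0
L2[0][3] = 99
paddr = 99 * 16 + 13 = 1597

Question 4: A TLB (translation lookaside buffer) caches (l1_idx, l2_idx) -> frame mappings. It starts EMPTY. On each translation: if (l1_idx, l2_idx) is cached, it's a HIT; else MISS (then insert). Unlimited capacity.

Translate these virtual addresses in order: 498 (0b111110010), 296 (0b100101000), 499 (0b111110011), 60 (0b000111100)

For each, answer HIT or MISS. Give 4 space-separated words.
Answer: MISS MISS HIT MISS

Derivation:
vaddr=498: (7,3) not in TLB -> MISS, insert
vaddr=296: (4,2) not in TLB -> MISS, insert
vaddr=499: (7,3) in TLB -> HIT
vaddr=60: (0,3) not in TLB -> MISS, insert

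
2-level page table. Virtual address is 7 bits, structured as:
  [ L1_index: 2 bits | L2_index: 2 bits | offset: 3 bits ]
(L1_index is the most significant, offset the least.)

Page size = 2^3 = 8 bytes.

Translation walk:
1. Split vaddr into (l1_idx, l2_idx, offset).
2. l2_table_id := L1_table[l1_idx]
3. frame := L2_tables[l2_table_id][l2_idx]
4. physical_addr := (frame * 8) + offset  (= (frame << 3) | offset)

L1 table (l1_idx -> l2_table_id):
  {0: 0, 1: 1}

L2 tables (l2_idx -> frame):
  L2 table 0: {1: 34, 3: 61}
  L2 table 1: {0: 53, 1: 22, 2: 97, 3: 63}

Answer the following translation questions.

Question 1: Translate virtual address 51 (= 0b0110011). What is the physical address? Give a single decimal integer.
Answer: 779

Derivation:
vaddr = 51 = 0b0110011
Split: l1_idx=1, l2_idx=2, offset=3
L1[1] = 1
L2[1][2] = 97
paddr = 97 * 8 + 3 = 779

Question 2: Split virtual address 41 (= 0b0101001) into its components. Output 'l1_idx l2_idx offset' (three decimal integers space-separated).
Answer: 1 1 1

Derivation:
vaddr = 41 = 0b0101001
  top 2 bits -> l1_idx = 1
  next 2 bits -> l2_idx = 1
  bottom 3 bits -> offset = 1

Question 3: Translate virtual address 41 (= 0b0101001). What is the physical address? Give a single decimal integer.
vaddr = 41 = 0b0101001
Split: l1_idx=1, l2_idx=1, offset=1
L1[1] = 1
L2[1][1] = 22
paddr = 22 * 8 + 1 = 177

Answer: 177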